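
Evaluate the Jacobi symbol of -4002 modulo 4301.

0

Reduce the numerator: -4002 ≡ 299 (mod 4301), so (-4002/4301) = (299/4301).
4301 ≡ 1 (mod 4), so quadratic reciprocity gives (299/4301) = (4301/299). Reduce: 4301 ≡ 115 (mod 299). Now have (115/299).
Both 115 ≡ 3 and 299 ≡ 3 (mod 4), so reciprocity gives (115/299) = -(299/115). Reduce: 299 ≡ 69 (mod 115). Now have -(69/115).
69 ≡ 1 (mod 4), so quadratic reciprocity gives (69/115) = (115/69). Reduce: 115 ≡ 46 (mod 69). Now have -(46/69).
Factor out 2: 46 = 2·23. Since 69 ≡ 5 (mod 8), (2/69) = -1. Now have (23/69).
69 ≡ 1 (mod 4), so quadratic reciprocity gives (23/69) = (69/23). Reduce: 69 ≡ 0 (mod 23). Now have (0/23).
The numerator is now 0 with denominator 23 > 1: the symbol is 0.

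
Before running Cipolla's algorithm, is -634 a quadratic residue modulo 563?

(-634/563)
  = -(634/563)    [563 ≡ 3 mod 4 ⇒ (-1/563) = -1]
  = -(71/563)    [634 ≡ 71 mod 563]
  = (563/71)    [QR: both ≡ 3 mod 4, sign flips]
  = (66/71)    [563 ≡ 66 mod 71]
  = (33/71)    [71 ≡ 7 mod 8 ⇒ (2/71) = +1]
  = (71/33)    [QR: 33 ≡ 1 mod 4, sign kept]
  = (5/33)    [71 ≡ 5 mod 33]
  = (33/5)    [QR: 5 ≡ 1 mod 4, sign kept]
  = (3/5)    [33 ≡ 3 mod 5]
  = (5/3)    [QR: 5 ≡ 1 mod 4, sign kept]
  = (2/3)    [5 ≡ 2 mod 3]
  = -(1/3)    [3 ≡ 3 mod 8 ⇒ (2/3) = -1]
  = -1    [(1/3) = 1]
The Legendre symbol is -1, so x^2 ≡ -634 (mod 563) has no solution.

no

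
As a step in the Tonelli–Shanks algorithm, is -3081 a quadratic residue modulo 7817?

yes

Pull out -1: (-3081/7817) = (-1/7817)·(3081/7817). Since 7817 ≡ 1 (mod 4), (-1/7817) = +1. Now have (3081/7817).
3081 ≡ 1 (mod 4), so quadratic reciprocity gives (3081/7817) = (7817/3081). Reduce: 7817 ≡ 1655 (mod 3081). Now have (1655/3081).
3081 ≡ 1 (mod 4), so quadratic reciprocity gives (1655/3081) = (3081/1655). Reduce: 3081 ≡ 1426 (mod 1655). Now have (1426/1655).
Factor out 2: 1426 = 2·713. Since 1655 ≡ 7 (mod 8), (2/1655) = +1. Now have (713/1655).
713 ≡ 1 (mod 4), so quadratic reciprocity gives (713/1655) = (1655/713). Reduce: 1655 ≡ 229 (mod 713). Now have (229/713).
229 ≡ 1 (mod 4), so quadratic reciprocity gives (229/713) = (713/229). Reduce: 713 ≡ 26 (mod 229). Now have (26/229).
Factor out 2: 26 = 2·13. Since 229 ≡ 5 (mod 8), (2/229) = -1. Now have -(13/229).
13 ≡ 1 (mod 4), so quadratic reciprocity gives (13/229) = (229/13). Reduce: 229 ≡ 8 (mod 13). Now have -(8/13).
Factor out 2: 8 = 2^3. Since 13 ≡ 5 (mod 8), (2/13) = -1, and (2/13)^3 = -1. Now have (1/13).
(1/13) = 1. Collecting the sign factors: 1.
(-3081/7817) = 1, and 7817 is prime, so -3081 is a quadratic residue mod 7817.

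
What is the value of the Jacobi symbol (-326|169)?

1

Reduce the numerator: -326 ≡ 12 (mod 169), so (-326|169) = (12|169).
Factor out 2: 12 = 2^2·3. Since 169 ≡ 1 (mod 8), (2|169) = +1, and (2|169)^2 = +1. Now have (3|169).
169 ≡ 1 (mod 4), so quadratic reciprocity gives (3|169) = (169|3). Reduce: 169 ≡ 1 (mod 3). Now have (1|3).
(1|3) = 1. Collecting the sign factors: 1.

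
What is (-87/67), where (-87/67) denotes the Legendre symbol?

1

(-87/67)
  = (47/67)    [-87 ≡ 47 mod 67]
  = -(67/47)    [QR: both ≡ 3 mod 4, sign flips]
  = -(20/47)    [67 ≡ 20 mod 47]
  = -(5/47)    [47 ≡ 7 mod 8 ⇒ (2/47)^2 = +1]
  = -(47/5)    [QR: 5 ≡ 1 mod 4, sign kept]
  = -(2/5)    [47 ≡ 2 mod 5]
  = (1/5)    [5 ≡ 5 mod 8 ⇒ (2/5) = -1]
  = 1    [(1/5) = 1]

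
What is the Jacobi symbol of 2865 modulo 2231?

-1

Reduce the numerator: 2865 ≡ 634 (mod 2231), so (2865/2231) = (634/2231).
Factor out 2: 634 = 2·317. Since 2231 ≡ 7 (mod 8), (2/2231) = +1. Now have (317/2231).
317 ≡ 1 (mod 4), so quadratic reciprocity gives (317/2231) = (2231/317). Reduce: 2231 ≡ 12 (mod 317). Now have (12/317).
Factor out 2: 12 = 2^2·3. Since 317 ≡ 5 (mod 8), (2/317) = -1, and (2/317)^2 = +1. Now have (3/317).
317 ≡ 1 (mod 4), so quadratic reciprocity gives (3/317) = (317/3). Reduce: 317 ≡ 2 (mod 3). Now have (2/3).
Factor out 2: 2 = 2. Since 3 ≡ 3 (mod 8), (2/3) = -1. Now have -(1/3).
(1/3) = 1. Collecting the sign factors: -1.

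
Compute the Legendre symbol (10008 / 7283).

1

Reduce the numerator: 10008 ≡ 2725 (mod 7283), so (10008 / 7283) = (2725 / 7283).
2725 ≡ 1 (mod 4), so quadratic reciprocity gives (2725 / 7283) = (7283 / 2725). Reduce: 7283 ≡ 1833 (mod 2725). Now have (1833 / 2725).
1833 ≡ 1 (mod 4), so quadratic reciprocity gives (1833 / 2725) = (2725 / 1833). Reduce: 2725 ≡ 892 (mod 1833). Now have (892 / 1833).
Factor out 2: 892 = 2^2·223. Since 1833 ≡ 1 (mod 8), (2 / 1833) = +1, and (2 / 1833)^2 = +1. Now have (223 / 1833).
1833 ≡ 1 (mod 4), so quadratic reciprocity gives (223 / 1833) = (1833 / 223). Reduce: 1833 ≡ 49 (mod 223). Now have (49 / 223).
49 ≡ 1 (mod 4), so quadratic reciprocity gives (49 / 223) = (223 / 49). Reduce: 223 ≡ 27 (mod 49). Now have (27 / 49).
49 ≡ 1 (mod 4), so quadratic reciprocity gives (27 / 49) = (49 / 27). Reduce: 49 ≡ 22 (mod 27). Now have (22 / 27).
Factor out 2: 22 = 2·11. Since 27 ≡ 3 (mod 8), (2 / 27) = -1. Now have -(11 / 27).
Both 11 ≡ 3 and 27 ≡ 3 (mod 4), so reciprocity gives (11 / 27) = -(27 / 11). Reduce: 27 ≡ 5 (mod 11). Now have (5 / 11).
5 ≡ 1 (mod 4), so quadratic reciprocity gives (5 / 11) = (11 / 5). Reduce: 11 ≡ 1 (mod 5). Now have (1 / 5).
(1 / 5) = 1. Collecting the sign factors: 1.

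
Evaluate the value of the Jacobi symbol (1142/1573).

Factor out 2: 1142 = 2·571. Since 1573 ≡ 5 (mod 8), (2/1573) = -1. Now have -(571/1573).
1573 ≡ 1 (mod 4), so quadratic reciprocity gives (571/1573) = (1573/571). Reduce: 1573 ≡ 431 (mod 571). Now have -(431/571).
Both 431 ≡ 3 and 571 ≡ 3 (mod 4), so reciprocity gives (431/571) = -(571/431). Reduce: 571 ≡ 140 (mod 431). Now have (140/431).
Factor out 2: 140 = 2^2·35. Since 431 ≡ 7 (mod 8), (2/431) = +1, and (2/431)^2 = +1. Now have (35/431).
Both 35 ≡ 3 and 431 ≡ 3 (mod 4), so reciprocity gives (35/431) = -(431/35). Reduce: 431 ≡ 11 (mod 35). Now have -(11/35).
Both 11 ≡ 3 and 35 ≡ 3 (mod 4), so reciprocity gives (11/35) = -(35/11). Reduce: 35 ≡ 2 (mod 11). Now have (2/11).
Factor out 2: 2 = 2. Since 11 ≡ 3 (mod 8), (2/11) = -1. Now have -(1/11).
(1/11) = 1. Collecting the sign factors: -1.

-1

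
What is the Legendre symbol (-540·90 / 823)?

1

By multiplicativity, (-540·90 / 823) = (-540 / 823)·(90 / 823).
First factor (-540 / 823):
(-540 / 823)
  = -(540 / 823)    [823 ≡ 3 mod 4 ⇒ (-1 / 823) = -1]
  = -(135 / 823)    [823 ≡ 7 mod 8 ⇒ (2 / 823)^2 = +1]
  = (823 / 135)    [QR: both ≡ 3 mod 4, sign flips]
  = (13 / 135)    [823 ≡ 13 mod 135]
  = (135 / 13)    [QR: 13 ≡ 1 mod 4, sign kept]
  = (5 / 13)    [135 ≡ 5 mod 13]
  = (13 / 5)    [QR: 5 ≡ 1 mod 4, sign kept]
  = (3 / 5)    [13 ≡ 3 mod 5]
  = (5 / 3)    [QR: 5 ≡ 1 mod 4, sign kept]
  = (2 / 3)    [5 ≡ 2 mod 3]
  = -(1 / 3)    [3 ≡ 3 mod 8 ⇒ (2 / 3) = -1]
  = -1    [(1 / 3) = 1]
Second factor (90 / 823):
(90 / 823)
  = (45 / 823)    [823 ≡ 7 mod 8 ⇒ (2 / 823) = +1]
  = (823 / 45)    [QR: 45 ≡ 1 mod 4, sign kept]
  = (13 / 45)    [823 ≡ 13 mod 45]
  = (45 / 13)    [QR: 13 ≡ 1 mod 4, sign kept]
  = (6 / 13)    [45 ≡ 6 mod 13]
  = -(3 / 13)    [13 ≡ 5 mod 8 ⇒ (2 / 13) = -1]
  = -(13 / 3)    [QR: 13 ≡ 1 mod 4, sign kept]
  = -(1 / 3)    [13 ≡ 1 mod 3]
  = -1    [(1 / 3) = 1]
Product: (-1)·(-1) = 1.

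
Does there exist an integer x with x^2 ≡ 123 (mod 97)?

no

Reduce the numerator: 123 ≡ 26 (mod 97), so (123/97) = (26/97).
Factor out 2: 26 = 2·13. Since 97 ≡ 1 (mod 8), (2/97) = +1. Now have (13/97).
13 ≡ 1 (mod 4), so quadratic reciprocity gives (13/97) = (97/13). Reduce: 97 ≡ 6 (mod 13). Now have (6/13).
Factor out 2: 6 = 2·3. Since 13 ≡ 5 (mod 8), (2/13) = -1. Now have -(3/13).
13 ≡ 1 (mod 4), so quadratic reciprocity gives (3/13) = (13/3). Reduce: 13 ≡ 1 (mod 3). Now have -(1/3).
(1/3) = 1. Collecting the sign factors: -1.
The Legendre symbol is -1, so x^2 ≡ 123 (mod 97) has no solution.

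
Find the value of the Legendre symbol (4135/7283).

(4135/7283)
  = -(7283/4135)    [QR: both ≡ 3 mod 4, sign flips]
  = -(3148/4135)    [7283 ≡ 3148 mod 4135]
  = -(787/4135)    [4135 ≡ 7 mod 8 ⇒ (2/4135)^2 = +1]
  = (4135/787)    [QR: both ≡ 3 mod 4, sign flips]
  = (200/787)    [4135 ≡ 200 mod 787]
  = -(25/787)    [787 ≡ 3 mod 8 ⇒ (2/787)^3 = -1]
  = -(787/25)    [QR: 25 ≡ 1 mod 4, sign kept]
  = -(12/25)    [787 ≡ 12 mod 25]
  = -(3/25)    [25 ≡ 1 mod 8 ⇒ (2/25)^2 = +1]
  = -(25/3)    [QR: 25 ≡ 1 mod 4, sign kept]
  = -(1/3)    [25 ≡ 1 mod 3]
  = -1    [(1/3) = 1]

-1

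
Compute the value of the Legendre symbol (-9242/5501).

(-9242/5501)
  = (9242/5501)    [5501 ≡ 1 mod 4 ⇒ (-1/5501) = +1]
  = (3741/5501)    [9242 ≡ 3741 mod 5501]
  = (5501/3741)    [QR: 3741 ≡ 1 mod 4, sign kept]
  = (1760/3741)    [5501 ≡ 1760 mod 3741]
  = -(55/3741)    [3741 ≡ 5 mod 8 ⇒ (2/3741)^5 = -1]
  = -(3741/55)    [QR: 3741 ≡ 1 mod 4, sign kept]
  = -(1/55)    [3741 ≡ 1 mod 55]
  = -1    [(1/55) = 1]

-1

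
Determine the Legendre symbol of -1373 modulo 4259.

1

Pull out -1: (-1373 / 4259) = (-1 / 4259)·(1373 / 4259). Since 4259 ≡ 3 (mod 4), (-1 / 4259) = -1. Now have -(1373 / 4259).
1373 ≡ 1 (mod 4), so quadratic reciprocity gives (1373 / 4259) = (4259 / 1373). Reduce: 4259 ≡ 140 (mod 1373). Now have -(140 / 1373).
Factor out 2: 140 = 2^2·35. Since 1373 ≡ 5 (mod 8), (2 / 1373) = -1, and (2 / 1373)^2 = +1. Now have -(35 / 1373).
1373 ≡ 1 (mod 4), so quadratic reciprocity gives (35 / 1373) = (1373 / 35). Reduce: 1373 ≡ 8 (mod 35). Now have -(8 / 35).
Factor out 2: 8 = 2^3. Since 35 ≡ 3 (mod 8), (2 / 35) = -1, and (2 / 35)^3 = -1. Now have (1 / 35).
(1 / 35) = 1. Collecting the sign factors: 1.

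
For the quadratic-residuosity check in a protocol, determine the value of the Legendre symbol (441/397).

(441/397)
  = (44/397)    [441 ≡ 44 mod 397]
  = (11/397)    [397 ≡ 5 mod 8 ⇒ (2/397)^2 = +1]
  = (397/11)    [QR: 397 ≡ 1 mod 4, sign kept]
  = (1/11)    [397 ≡ 1 mod 11]
  = 1    [(1/11) = 1]

1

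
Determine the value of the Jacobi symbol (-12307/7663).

(-12307/7663)
  = (3019/7663)    [-12307 ≡ 3019 mod 7663]
  = -(7663/3019)    [QR: both ≡ 3 mod 4, sign flips]
  = -(1625/3019)    [7663 ≡ 1625 mod 3019]
  = -(3019/1625)    [QR: 1625 ≡ 1 mod 4, sign kept]
  = -(1394/1625)    [3019 ≡ 1394 mod 1625]
  = -(697/1625)    [1625 ≡ 1 mod 8 ⇒ (2/1625) = +1]
  = -(1625/697)    [QR: 697 ≡ 1 mod 4, sign kept]
  = -(231/697)    [1625 ≡ 231 mod 697]
  = -(697/231)    [QR: 697 ≡ 1 mod 4, sign kept]
  = -(4/231)    [697 ≡ 4 mod 231]
  = -(1/231)    [231 ≡ 7 mod 8 ⇒ (2/231)^2 = +1]
  = -1    [(1/231) = 1]

-1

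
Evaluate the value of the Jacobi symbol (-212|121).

Pull out -1: (-212|121) = (-1|121)·(212|121). Since 121 ≡ 1 (mod 4), (-1|121) = +1. Now have (212|121).
Reduce the numerator: 212 ≡ 91 (mod 121), so (212|121) = (91|121).
121 ≡ 1 (mod 4), so quadratic reciprocity gives (91|121) = (121|91). Reduce: 121 ≡ 30 (mod 91). Now have (30|91).
Factor out 2: 30 = 2·15. Since 91 ≡ 3 (mod 8), (2|91) = -1. Now have -(15|91).
Both 15 ≡ 3 and 91 ≡ 3 (mod 4), so reciprocity gives (15|91) = -(91|15). Reduce: 91 ≡ 1 (mod 15). Now have (1|15).
(1|15) = 1. Collecting the sign factors: 1.

1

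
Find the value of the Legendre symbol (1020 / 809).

1

Reduce the numerator: 1020 ≡ 211 (mod 809), so (1020 / 809) = (211 / 809).
809 ≡ 1 (mod 4), so quadratic reciprocity gives (211 / 809) = (809 / 211). Reduce: 809 ≡ 176 (mod 211). Now have (176 / 211).
Factor out 2: 176 = 2^4·11. Since 211 ≡ 3 (mod 8), (2 / 211) = -1, and (2 / 211)^4 = +1. Now have (11 / 211).
Both 11 ≡ 3 and 211 ≡ 3 (mod 4), so reciprocity gives (11 / 211) = -(211 / 11). Reduce: 211 ≡ 2 (mod 11). Now have -(2 / 11).
Factor out 2: 2 = 2. Since 11 ≡ 3 (mod 8), (2 / 11) = -1. Now have (1 / 11).
(1 / 11) = 1. Collecting the sign factors: 1.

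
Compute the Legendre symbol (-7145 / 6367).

-1

(-7145 / 6367)
  = -(7145 / 6367)    [6367 ≡ 3 mod 4 ⇒ (-1 / 6367) = -1]
  = -(778 / 6367)    [7145 ≡ 778 mod 6367]
  = -(389 / 6367)    [6367 ≡ 7 mod 8 ⇒ (2 / 6367) = +1]
  = -(6367 / 389)    [QR: 389 ≡ 1 mod 4, sign kept]
  = -(143 / 389)    [6367 ≡ 143 mod 389]
  = -(389 / 143)    [QR: 389 ≡ 1 mod 4, sign kept]
  = -(103 / 143)    [389 ≡ 103 mod 143]
  = (143 / 103)    [QR: both ≡ 3 mod 4, sign flips]
  = (40 / 103)    [143 ≡ 40 mod 103]
  = (5 / 103)    [103 ≡ 7 mod 8 ⇒ (2 / 103)^3 = +1]
  = (103 / 5)    [QR: 5 ≡ 1 mod 4, sign kept]
  = (3 / 5)    [103 ≡ 3 mod 5]
  = (5 / 3)    [QR: 5 ≡ 1 mod 4, sign kept]
  = (2 / 3)    [5 ≡ 2 mod 3]
  = -(1 / 3)    [3 ≡ 3 mod 8 ⇒ (2 / 3) = -1]
  = -1    [(1 / 3) = 1]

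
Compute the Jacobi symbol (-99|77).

(-99|77)
  = (55|77)    [-99 ≡ 55 mod 77]
  = (77|55)    [QR: 77 ≡ 1 mod 4, sign kept]
  = (22|55)    [77 ≡ 22 mod 55]
  = (11|55)    [55 ≡ 7 mod 8 ⇒ (2|55) = +1]
  = -(55|11)    [QR: both ≡ 3 mod 4, sign flips]
  = -(0|11)    [55 ≡ 0 mod 11]
  = 0    [numerator 0, gcd > 1]

0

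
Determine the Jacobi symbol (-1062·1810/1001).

-1

By multiplicativity, (-1062·1810/1001) = (-1062/1001)·(1810/1001).
First factor (-1062/1001):
(-1062/1001)
  = (1062/1001)    [1001 ≡ 1 mod 4 ⇒ (-1/1001) = +1]
  = (61/1001)    [1062 ≡ 61 mod 1001]
  = (1001/61)    [QR: 61 ≡ 1 mod 4, sign kept]
  = (25/61)    [1001 ≡ 25 mod 61]
  = (61/25)    [QR: 25 ≡ 1 mod 4, sign kept]
  = (11/25)    [61 ≡ 11 mod 25]
  = (25/11)    [QR: 25 ≡ 1 mod 4, sign kept]
  = (3/11)    [25 ≡ 3 mod 11]
  = -(11/3)    [QR: both ≡ 3 mod 4, sign flips]
  = -(2/3)    [11 ≡ 2 mod 3]
  = (1/3)    [3 ≡ 3 mod 8 ⇒ (2/3) = -1]
  = 1    [(1/3) = 1]
Second factor (1810/1001):
(1810/1001)
  = (809/1001)    [1810 ≡ 809 mod 1001]
  = (1001/809)    [QR: 809 ≡ 1 mod 4, sign kept]
  = (192/809)    [1001 ≡ 192 mod 809]
  = (3/809)    [809 ≡ 1 mod 8 ⇒ (2/809)^6 = +1]
  = (809/3)    [QR: 809 ≡ 1 mod 4, sign kept]
  = (2/3)    [809 ≡ 2 mod 3]
  = -(1/3)    [3 ≡ 3 mod 8 ⇒ (2/3) = -1]
  = -1    [(1/3) = 1]
Product: (1)·(-1) = -1.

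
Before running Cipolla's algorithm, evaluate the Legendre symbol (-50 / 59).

Reduce the numerator: -50 ≡ 9 (mod 59), so (-50 / 59) = (9 / 59).
9 ≡ 1 (mod 4), so quadratic reciprocity gives (9 / 59) = (59 / 9). Reduce: 59 ≡ 5 (mod 9). Now have (5 / 9).
5 ≡ 1 (mod 4), so quadratic reciprocity gives (5 / 9) = (9 / 5). Reduce: 9 ≡ 4 (mod 5). Now have (4 / 5).
Factor out 2: 4 = 2^2. Since 5 ≡ 5 (mod 8), (2 / 5) = -1, and (2 / 5)^2 = +1. Now have (1 / 5).
(1 / 5) = 1. Collecting the sign factors: 1.

1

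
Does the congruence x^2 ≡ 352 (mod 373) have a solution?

yes

Factor out 2: 352 = 2^5·11. Since 373 ≡ 5 (mod 8), (2/373) = -1, and (2/373)^5 = -1. Now have -(11/373).
373 ≡ 1 (mod 4), so quadratic reciprocity gives (11/373) = (373/11). Reduce: 373 ≡ 10 (mod 11). Now have -(10/11).
Factor out 2: 10 = 2·5. Since 11 ≡ 3 (mod 8), (2/11) = -1. Now have (5/11).
5 ≡ 1 (mod 4), so quadratic reciprocity gives (5/11) = (11/5). Reduce: 11 ≡ 1 (mod 5). Now have (1/5).
(1/5) = 1. Collecting the sign factors: 1.
The Legendre symbol is 1, so x^2 ≡ 352 (mod 373) has solution.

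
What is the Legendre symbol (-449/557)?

-1

(-449/557)
  = (449/557)    [557 ≡ 1 mod 4 ⇒ (-1/557) = +1]
  = (557/449)    [QR: 449 ≡ 1 mod 4, sign kept]
  = (108/449)    [557 ≡ 108 mod 449]
  = (27/449)    [449 ≡ 1 mod 8 ⇒ (2/449)^2 = +1]
  = (449/27)    [QR: 449 ≡ 1 mod 4, sign kept]
  = (17/27)    [449 ≡ 17 mod 27]
  = (27/17)    [QR: 17 ≡ 1 mod 4, sign kept]
  = (10/17)    [27 ≡ 10 mod 17]
  = (5/17)    [17 ≡ 1 mod 8 ⇒ (2/17) = +1]
  = (17/5)    [QR: 5 ≡ 1 mod 4, sign kept]
  = (2/5)    [17 ≡ 2 mod 5]
  = -(1/5)    [5 ≡ 5 mod 8 ⇒ (2/5) = -1]
  = -1    [(1/5) = 1]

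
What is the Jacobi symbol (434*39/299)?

0

By multiplicativity, (434·39/299) = (434/299)·(39/299).
First factor (434/299):
Reduce the numerator: 434 ≡ 135 (mod 299), so (434/299) = (135/299).
Both 135 ≡ 3 and 299 ≡ 3 (mod 4), so reciprocity gives (135/299) = -(299/135). Reduce: 299 ≡ 29 (mod 135). Now have -(29/135).
29 ≡ 1 (mod 4), so quadratic reciprocity gives (29/135) = (135/29). Reduce: 135 ≡ 19 (mod 29). Now have -(19/29).
29 ≡ 1 (mod 4), so quadratic reciprocity gives (19/29) = (29/19). Reduce: 29 ≡ 10 (mod 19). Now have -(10/19).
Factor out 2: 10 = 2·5. Since 19 ≡ 3 (mod 8), (2/19) = -1. Now have (5/19).
5 ≡ 1 (mod 4), so quadratic reciprocity gives (5/19) = (19/5). Reduce: 19 ≡ 4 (mod 5). Now have (4/5).
Factor out 2: 4 = 2^2. Since 5 ≡ 5 (mod 8), (2/5) = -1, and (2/5)^2 = +1. Now have (1/5).
(1/5) = 1. Collecting the sign factors: 1.
Second factor (39/299):
Both 39 ≡ 3 and 299 ≡ 3 (mod 4), so reciprocity gives (39/299) = -(299/39). Reduce: 299 ≡ 26 (mod 39). Now have -(26/39).
Factor out 2: 26 = 2·13. Since 39 ≡ 7 (mod 8), (2/39) = +1. Now have -(13/39).
13 ≡ 1 (mod 4), so quadratic reciprocity gives (13/39) = (39/13). Reduce: 39 ≡ 0 (mod 13). Now have -(0/13).
The numerator is now 0 with denominator 13 > 1: the symbol is 0.
Product: (1)·(0) = 0.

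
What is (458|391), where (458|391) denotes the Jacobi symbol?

Reduce the numerator: 458 ≡ 67 (mod 391), so (458|391) = (67|391).
Both 67 ≡ 3 and 391 ≡ 3 (mod 4), so reciprocity gives (67|391) = -(391|67). Reduce: 391 ≡ 56 (mod 67). Now have -(56|67).
Factor out 2: 56 = 2^3·7. Since 67 ≡ 3 (mod 8), (2|67) = -1, and (2|67)^3 = -1. Now have (7|67).
Both 7 ≡ 3 and 67 ≡ 3 (mod 4), so reciprocity gives (7|67) = -(67|7). Reduce: 67 ≡ 4 (mod 7). Now have -(4|7).
Factor out 2: 4 = 2^2. Since 7 ≡ 7 (mod 8), (2|7) = +1, and (2|7)^2 = +1. Now have -(1|7).
(1|7) = 1. Collecting the sign factors: -1.

-1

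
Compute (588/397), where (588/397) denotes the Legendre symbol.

(588/397)
  = (191/397)    [588 ≡ 191 mod 397]
  = (397/191)    [QR: 397 ≡ 1 mod 4, sign kept]
  = (15/191)    [397 ≡ 15 mod 191]
  = -(191/15)    [QR: both ≡ 3 mod 4, sign flips]
  = -(11/15)    [191 ≡ 11 mod 15]
  = (15/11)    [QR: both ≡ 3 mod 4, sign flips]
  = (4/11)    [15 ≡ 4 mod 11]
  = (1/11)    [11 ≡ 3 mod 8 ⇒ (2/11)^2 = +1]
  = 1    [(1/11) = 1]

1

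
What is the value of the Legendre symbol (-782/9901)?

-1

(-782/9901)
  = (9119/9901)    [-782 ≡ 9119 mod 9901]
  = (9901/9119)    [QR: 9901 ≡ 1 mod 4, sign kept]
  = (782/9119)    [9901 ≡ 782 mod 9119]
  = (391/9119)    [9119 ≡ 7 mod 8 ⇒ (2/9119) = +1]
  = -(9119/391)    [QR: both ≡ 3 mod 4, sign flips]
  = -(126/391)    [9119 ≡ 126 mod 391]
  = -(63/391)    [391 ≡ 7 mod 8 ⇒ (2/391) = +1]
  = (391/63)    [QR: both ≡ 3 mod 4, sign flips]
  = (13/63)    [391 ≡ 13 mod 63]
  = (63/13)    [QR: 13 ≡ 1 mod 4, sign kept]
  = (11/13)    [63 ≡ 11 mod 13]
  = (13/11)    [QR: 13 ≡ 1 mod 4, sign kept]
  = (2/11)    [13 ≡ 2 mod 11]
  = -(1/11)    [11 ≡ 3 mod 8 ⇒ (2/11) = -1]
  = -1    [(1/11) = 1]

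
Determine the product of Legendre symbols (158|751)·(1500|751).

By multiplicativity, (158·1500|751) = (158|751)·(1500|751).
First factor (158|751):
(158|751)
  = (79|751)    [751 ≡ 7 mod 8 ⇒ (2|751) = +1]
  = -(751|79)    [QR: both ≡ 3 mod 4, sign flips]
  = -(40|79)    [751 ≡ 40 mod 79]
  = -(5|79)    [79 ≡ 7 mod 8 ⇒ (2|79)^3 = +1]
  = -(79|5)    [QR: 5 ≡ 1 mod 4, sign kept]
  = -(4|5)    [79 ≡ 4 mod 5]
  = -(1|5)    [5 ≡ 5 mod 8 ⇒ (2|5)^2 = +1]
  = -1    [(1|5) = 1]
Second factor (1500|751):
(1500|751)
  = (749|751)    [1500 ≡ 749 mod 751]
  = (751|749)    [QR: 749 ≡ 1 mod 4, sign kept]
  = (2|749)    [751 ≡ 2 mod 749]
  = -(1|749)    [749 ≡ 5 mod 8 ⇒ (2|749) = -1]
  = -1    [(1|749) = 1]
Product: (-1)·(-1) = 1.

1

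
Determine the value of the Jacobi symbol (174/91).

(174/91)
  = (83/91)    [174 ≡ 83 mod 91]
  = -(91/83)    [QR: both ≡ 3 mod 4, sign flips]
  = -(8/83)    [91 ≡ 8 mod 83]
  = (1/83)    [83 ≡ 3 mod 8 ⇒ (2/83)^3 = -1]
  = 1    [(1/83) = 1]

1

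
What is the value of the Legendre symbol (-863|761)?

-1

Reduce the numerator: -863 ≡ 659 (mod 761), so (-863|761) = (659|761).
761 ≡ 1 (mod 4), so quadratic reciprocity gives (659|761) = (761|659). Reduce: 761 ≡ 102 (mod 659). Now have (102|659).
Factor out 2: 102 = 2·51. Since 659 ≡ 3 (mod 8), (2|659) = -1. Now have -(51|659).
Both 51 ≡ 3 and 659 ≡ 3 (mod 4), so reciprocity gives (51|659) = -(659|51). Reduce: 659 ≡ 47 (mod 51). Now have (47|51).
Both 47 ≡ 3 and 51 ≡ 3 (mod 4), so reciprocity gives (47|51) = -(51|47). Reduce: 51 ≡ 4 (mod 47). Now have -(4|47).
Factor out 2: 4 = 2^2. Since 47 ≡ 7 (mod 8), (2|47) = +1, and (2|47)^2 = +1. Now have -(1|47).
(1|47) = 1. Collecting the sign factors: -1.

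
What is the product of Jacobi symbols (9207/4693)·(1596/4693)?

0

By multiplicativity, (9207·1596/4693) = (9207/4693)·(1596/4693).
First factor (9207/4693):
(9207/4693)
  = (4514/4693)    [9207 ≡ 4514 mod 4693]
  = -(2257/4693)    [4693 ≡ 5 mod 8 ⇒ (2/4693) = -1]
  = -(4693/2257)    [QR: 2257 ≡ 1 mod 4, sign kept]
  = -(179/2257)    [4693 ≡ 179 mod 2257]
  = -(2257/179)    [QR: 2257 ≡ 1 mod 4, sign kept]
  = -(109/179)    [2257 ≡ 109 mod 179]
  = -(179/109)    [QR: 109 ≡ 1 mod 4, sign kept]
  = -(70/109)    [179 ≡ 70 mod 109]
  = (35/109)    [109 ≡ 5 mod 8 ⇒ (2/109) = -1]
  = (109/35)    [QR: 109 ≡ 1 mod 4, sign kept]
  = (4/35)    [109 ≡ 4 mod 35]
  = (1/35)    [35 ≡ 3 mod 8 ⇒ (2/35)^2 = +1]
  = 1    [(1/35) = 1]
Second factor (1596/4693):
(1596/4693)
  = (399/4693)    [4693 ≡ 5 mod 8 ⇒ (2/4693)^2 = +1]
  = (4693/399)    [QR: 4693 ≡ 1 mod 4, sign kept]
  = (304/399)    [4693 ≡ 304 mod 399]
  = (19/399)    [399 ≡ 7 mod 8 ⇒ (2/399)^4 = +1]
  = -(399/19)    [QR: both ≡ 3 mod 4, sign flips]
  = -(0/19)    [399 ≡ 0 mod 19]
  = 0    [numerator 0, gcd > 1]
Product: (1)·(0) = 0.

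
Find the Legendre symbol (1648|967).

1

Reduce the numerator: 1648 ≡ 681 (mod 967), so (1648|967) = (681|967).
681 ≡ 1 (mod 4), so quadratic reciprocity gives (681|967) = (967|681). Reduce: 967 ≡ 286 (mod 681). Now have (286|681).
Factor out 2: 286 = 2·143. Since 681 ≡ 1 (mod 8), (2|681) = +1. Now have (143|681).
681 ≡ 1 (mod 4), so quadratic reciprocity gives (143|681) = (681|143). Reduce: 681 ≡ 109 (mod 143). Now have (109|143).
109 ≡ 1 (mod 4), so quadratic reciprocity gives (109|143) = (143|109). Reduce: 143 ≡ 34 (mod 109). Now have (34|109).
Factor out 2: 34 = 2·17. Since 109 ≡ 5 (mod 8), (2|109) = -1. Now have -(17|109).
17 ≡ 1 (mod 4), so quadratic reciprocity gives (17|109) = (109|17). Reduce: 109 ≡ 7 (mod 17). Now have -(7|17).
17 ≡ 1 (mod 4), so quadratic reciprocity gives (7|17) = (17|7). Reduce: 17 ≡ 3 (mod 7). Now have -(3|7).
Both 3 ≡ 3 and 7 ≡ 3 (mod 4), so reciprocity gives (3|7) = -(7|3). Reduce: 7 ≡ 1 (mod 3). Now have (1|3).
(1|3) = 1. Collecting the sign factors: 1.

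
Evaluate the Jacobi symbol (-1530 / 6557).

(-1530 / 6557)
  = (5027 / 6557)    [-1530 ≡ 5027 mod 6557]
  = (6557 / 5027)    [QR: 6557 ≡ 1 mod 4, sign kept]
  = (1530 / 5027)    [6557 ≡ 1530 mod 5027]
  = -(765 / 5027)    [5027 ≡ 3 mod 8 ⇒ (2 / 5027) = -1]
  = -(5027 / 765)    [QR: 765 ≡ 1 mod 4, sign kept]
  = -(437 / 765)    [5027 ≡ 437 mod 765]
  = -(765 / 437)    [QR: 437 ≡ 1 mod 4, sign kept]
  = -(328 / 437)    [765 ≡ 328 mod 437]
  = (41 / 437)    [437 ≡ 5 mod 8 ⇒ (2 / 437)^3 = -1]
  = (437 / 41)    [QR: 41 ≡ 1 mod 4, sign kept]
  = (27 / 41)    [437 ≡ 27 mod 41]
  = (41 / 27)    [QR: 41 ≡ 1 mod 4, sign kept]
  = (14 / 27)    [41 ≡ 14 mod 27]
  = -(7 / 27)    [27 ≡ 3 mod 8 ⇒ (2 / 27) = -1]
  = (27 / 7)    [QR: both ≡ 3 mod 4, sign flips]
  = (6 / 7)    [27 ≡ 6 mod 7]
  = (3 / 7)    [7 ≡ 7 mod 8 ⇒ (2 / 7) = +1]
  = -(7 / 3)    [QR: both ≡ 3 mod 4, sign flips]
  = -(1 / 3)    [7 ≡ 1 mod 3]
  = -1    [(1 / 3) = 1]

-1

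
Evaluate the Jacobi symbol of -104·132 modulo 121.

By multiplicativity, (-104·132/121) = (-104/121)·(132/121).
First factor (-104/121):
(-104/121)
  = (17/121)    [-104 ≡ 17 mod 121]
  = (121/17)    [QR: 17 ≡ 1 mod 4, sign kept]
  = (2/17)    [121 ≡ 2 mod 17]
  = (1/17)    [17 ≡ 1 mod 8 ⇒ (2/17) = +1]
  = 1    [(1/17) = 1]
Second factor (132/121):
(132/121)
  = (11/121)    [132 ≡ 11 mod 121]
  = (121/11)    [QR: 121 ≡ 1 mod 4, sign kept]
  = (0/11)    [121 ≡ 0 mod 11]
  = 0    [numerator 0, gcd > 1]
Product: (1)·(0) = 0.

0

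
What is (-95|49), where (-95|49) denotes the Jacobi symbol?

(-95|49)
  = (3|49)    [-95 ≡ 3 mod 49]
  = (49|3)    [QR: 49 ≡ 1 mod 4, sign kept]
  = (1|3)    [49 ≡ 1 mod 3]
  = 1    [(1|3) = 1]

1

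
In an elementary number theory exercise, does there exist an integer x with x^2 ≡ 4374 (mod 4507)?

Factor out 2: 4374 = 2·2187. Since 4507 ≡ 3 (mod 8), (2/4507) = -1. Now have -(2187/4507).
Both 2187 ≡ 3 and 4507 ≡ 3 (mod 4), so reciprocity gives (2187/4507) = -(4507/2187). Reduce: 4507 ≡ 133 (mod 2187). Now have (133/2187).
133 ≡ 1 (mod 4), so quadratic reciprocity gives (133/2187) = (2187/133). Reduce: 2187 ≡ 59 (mod 133). Now have (59/133).
133 ≡ 1 (mod 4), so quadratic reciprocity gives (59/133) = (133/59). Reduce: 133 ≡ 15 (mod 59). Now have (15/59).
Both 15 ≡ 3 and 59 ≡ 3 (mod 4), so reciprocity gives (15/59) = -(59/15). Reduce: 59 ≡ 14 (mod 15). Now have -(14/15).
Factor out 2: 14 = 2·7. Since 15 ≡ 7 (mod 8), (2/15) = +1. Now have -(7/15).
Both 7 ≡ 3 and 15 ≡ 3 (mod 4), so reciprocity gives (7/15) = -(15/7). Reduce: 15 ≡ 1 (mod 7). Now have (1/7).
(1/7) = 1. Collecting the sign factors: 1.
(4374/4507) = 1, and 4507 is prime, so 4374 is a quadratic residue mod 4507.

yes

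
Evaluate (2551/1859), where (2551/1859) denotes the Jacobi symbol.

-1

(2551/1859)
  = (692/1859)    [2551 ≡ 692 mod 1859]
  = (173/1859)    [1859 ≡ 3 mod 8 ⇒ (2/1859)^2 = +1]
  = (1859/173)    [QR: 173 ≡ 1 mod 4, sign kept]
  = (129/173)    [1859 ≡ 129 mod 173]
  = (173/129)    [QR: 129 ≡ 1 mod 4, sign kept]
  = (44/129)    [173 ≡ 44 mod 129]
  = (11/129)    [129 ≡ 1 mod 8 ⇒ (2/129)^2 = +1]
  = (129/11)    [QR: 129 ≡ 1 mod 4, sign kept]
  = (8/11)    [129 ≡ 8 mod 11]
  = -(1/11)    [11 ≡ 3 mod 8 ⇒ (2/11)^3 = -1]
  = -1    [(1/11) = 1]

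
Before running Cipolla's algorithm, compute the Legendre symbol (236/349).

-1

(236/349)
  = (59/349)    [349 ≡ 5 mod 8 ⇒ (2/349)^2 = +1]
  = (349/59)    [QR: 349 ≡ 1 mod 4, sign kept]
  = (54/59)    [349 ≡ 54 mod 59]
  = -(27/59)    [59 ≡ 3 mod 8 ⇒ (2/59) = -1]
  = (59/27)    [QR: both ≡ 3 mod 4, sign flips]
  = (5/27)    [59 ≡ 5 mod 27]
  = (27/5)    [QR: 5 ≡ 1 mod 4, sign kept]
  = (2/5)    [27 ≡ 2 mod 5]
  = -(1/5)    [5 ≡ 5 mod 8 ⇒ (2/5) = -1]
  = -1    [(1/5) = 1]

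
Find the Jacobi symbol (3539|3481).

Reduce the numerator: 3539 ≡ 58 (mod 3481), so (3539|3481) = (58|3481).
Factor out 2: 58 = 2·29. Since 3481 ≡ 1 (mod 8), (2|3481) = +1. Now have (29|3481).
29 ≡ 1 (mod 4), so quadratic reciprocity gives (29|3481) = (3481|29). Reduce: 3481 ≡ 1 (mod 29). Now have (1|29).
(1|29) = 1. Collecting the sign factors: 1.

1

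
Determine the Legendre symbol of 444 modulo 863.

1

(444|863)
  = (111|863)    [863 ≡ 7 mod 8 ⇒ (2|863)^2 = +1]
  = -(863|111)    [QR: both ≡ 3 mod 4, sign flips]
  = -(86|111)    [863 ≡ 86 mod 111]
  = -(43|111)    [111 ≡ 7 mod 8 ⇒ (2|111) = +1]
  = (111|43)    [QR: both ≡ 3 mod 4, sign flips]
  = (25|43)    [111 ≡ 25 mod 43]
  = (43|25)    [QR: 25 ≡ 1 mod 4, sign kept]
  = (18|25)    [43 ≡ 18 mod 25]
  = (9|25)    [25 ≡ 1 mod 8 ⇒ (2|25) = +1]
  = (25|9)    [QR: 9 ≡ 1 mod 4, sign kept]
  = (7|9)    [25 ≡ 7 mod 9]
  = (9|7)    [QR: 9 ≡ 1 mod 4, sign kept]
  = (2|7)    [9 ≡ 2 mod 7]
  = (1|7)    [7 ≡ 7 mod 8 ⇒ (2|7) = +1]
  = 1    [(1|7) = 1]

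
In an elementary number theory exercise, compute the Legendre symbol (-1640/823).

-1

Reduce the numerator: -1640 ≡ 6 (mod 823), so (-1640/823) = (6/823).
Factor out 2: 6 = 2·3. Since 823 ≡ 7 (mod 8), (2/823) = +1. Now have (3/823).
Both 3 ≡ 3 and 823 ≡ 3 (mod 4), so reciprocity gives (3/823) = -(823/3). Reduce: 823 ≡ 1 (mod 3). Now have -(1/3).
(1/3) = 1. Collecting the sign factors: -1.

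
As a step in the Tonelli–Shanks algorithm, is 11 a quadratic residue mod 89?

(11/89)
  = (89/11)    [QR: 89 ≡ 1 mod 4, sign kept]
  = (1/11)    [89 ≡ 1 mod 11]
  = 1    [(1/11) = 1]
The Legendre symbol is 1, so x^2 ≡ 11 (mod 89) has solution.

yes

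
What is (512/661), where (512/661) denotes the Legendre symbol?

-1

(512/661)
  = -(1/661)    [661 ≡ 5 mod 8 ⇒ (2/661)^9 = -1]
  = -1    [(1/661) = 1]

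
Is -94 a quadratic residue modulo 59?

(-94/59)
  = (24/59)    [-94 ≡ 24 mod 59]
  = -(3/59)    [59 ≡ 3 mod 8 ⇒ (2/59)^3 = -1]
  = (59/3)    [QR: both ≡ 3 mod 4, sign flips]
  = (2/3)    [59 ≡ 2 mod 3]
  = -(1/3)    [3 ≡ 3 mod 8 ⇒ (2/3) = -1]
  = -1    [(1/3) = 1]
The Legendre symbol is -1, so x^2 ≡ -94 (mod 59) has no solution.

no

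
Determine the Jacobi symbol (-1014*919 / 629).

By multiplicativity, (-1014·919 / 629) = (-1014 / 629)·(919 / 629).
First factor (-1014 / 629):
(-1014 / 629)
  = (244 / 629)    [-1014 ≡ 244 mod 629]
  = (61 / 629)    [629 ≡ 5 mod 8 ⇒ (2 / 629)^2 = +1]
  = (629 / 61)    [QR: 61 ≡ 1 mod 4, sign kept]
  = (19 / 61)    [629 ≡ 19 mod 61]
  = (61 / 19)    [QR: 61 ≡ 1 mod 4, sign kept]
  = (4 / 19)    [61 ≡ 4 mod 19]
  = (1 / 19)    [19 ≡ 3 mod 8 ⇒ (2 / 19)^2 = +1]
  = 1    [(1 / 19) = 1]
Second factor (919 / 629):
(919 / 629)
  = (290 / 629)    [919 ≡ 290 mod 629]
  = -(145 / 629)    [629 ≡ 5 mod 8 ⇒ (2 / 629) = -1]
  = -(629 / 145)    [QR: 145 ≡ 1 mod 4, sign kept]
  = -(49 / 145)    [629 ≡ 49 mod 145]
  = -(145 / 49)    [QR: 49 ≡ 1 mod 4, sign kept]
  = -(47 / 49)    [145 ≡ 47 mod 49]
  = -(49 / 47)    [QR: 49 ≡ 1 mod 4, sign kept]
  = -(2 / 47)    [49 ≡ 2 mod 47]
  = -(1 / 47)    [47 ≡ 7 mod 8 ⇒ (2 / 47) = +1]
  = -1    [(1 / 47) = 1]
Product: (1)·(-1) = -1.

-1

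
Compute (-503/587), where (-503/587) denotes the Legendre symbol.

1

Reduce the numerator: -503 ≡ 84 (mod 587), so (-503/587) = (84/587).
Factor out 2: 84 = 2^2·21. Since 587 ≡ 3 (mod 8), (2/587) = -1, and (2/587)^2 = +1. Now have (21/587).
21 ≡ 1 (mod 4), so quadratic reciprocity gives (21/587) = (587/21). Reduce: 587 ≡ 20 (mod 21). Now have (20/21).
Factor out 2: 20 = 2^2·5. Since 21 ≡ 5 (mod 8), (2/21) = -1, and (2/21)^2 = +1. Now have (5/21).
5 ≡ 1 (mod 4), so quadratic reciprocity gives (5/21) = (21/5). Reduce: 21 ≡ 1 (mod 5). Now have (1/5).
(1/5) = 1. Collecting the sign factors: 1.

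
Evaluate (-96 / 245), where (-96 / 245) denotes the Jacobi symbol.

Pull out -1: (-96 / 245) = (-1 / 245)·(96 / 245). Since 245 ≡ 1 (mod 4), (-1 / 245) = +1. Now have (96 / 245).
Factor out 2: 96 = 2^5·3. Since 245 ≡ 5 (mod 8), (2 / 245) = -1, and (2 / 245)^5 = -1. Now have -(3 / 245).
245 ≡ 1 (mod 4), so quadratic reciprocity gives (3 / 245) = (245 / 3). Reduce: 245 ≡ 2 (mod 3). Now have -(2 / 3).
Factor out 2: 2 = 2. Since 3 ≡ 3 (mod 8), (2 / 3) = -1. Now have (1 / 3).
(1 / 3) = 1. Collecting the sign factors: 1.

1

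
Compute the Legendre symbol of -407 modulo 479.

1

Reduce the numerator: -407 ≡ 72 (mod 479), so (-407 / 479) = (72 / 479).
Factor out 2: 72 = 2^3·9. Since 479 ≡ 7 (mod 8), (2 / 479) = +1, and (2 / 479)^3 = +1. Now have (9 / 479).
9 ≡ 1 (mod 4), so quadratic reciprocity gives (9 / 479) = (479 / 9). Reduce: 479 ≡ 2 (mod 9). Now have (2 / 9).
Factor out 2: 2 = 2. Since 9 ≡ 1 (mod 8), (2 / 9) = +1. Now have (1 / 9).
(1 / 9) = 1. Collecting the sign factors: 1.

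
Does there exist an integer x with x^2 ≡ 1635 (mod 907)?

yes

Reduce the numerator: 1635 ≡ 728 (mod 907), so (1635/907) = (728/907).
Factor out 2: 728 = 2^3·91. Since 907 ≡ 3 (mod 8), (2/907) = -1, and (2/907)^3 = -1. Now have -(91/907).
Both 91 ≡ 3 and 907 ≡ 3 (mod 4), so reciprocity gives (91/907) = -(907/91). Reduce: 907 ≡ 88 (mod 91). Now have (88/91).
Factor out 2: 88 = 2^3·11. Since 91 ≡ 3 (mod 8), (2/91) = -1, and (2/91)^3 = -1. Now have -(11/91).
Both 11 ≡ 3 and 91 ≡ 3 (mod 4), so reciprocity gives (11/91) = -(91/11). Reduce: 91 ≡ 3 (mod 11). Now have (3/11).
Both 3 ≡ 3 and 11 ≡ 3 (mod 4), so reciprocity gives (3/11) = -(11/3). Reduce: 11 ≡ 2 (mod 3). Now have -(2/3).
Factor out 2: 2 = 2. Since 3 ≡ 3 (mod 8), (2/3) = -1. Now have (1/3).
(1/3) = 1. Collecting the sign factors: 1.
The Legendre symbol is 1, so x^2 ≡ 1635 (mod 907) has solution.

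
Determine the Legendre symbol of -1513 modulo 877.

1

Pull out -1: (-1513/877) = (-1/877)·(1513/877). Since 877 ≡ 1 (mod 4), (-1/877) = +1. Now have (1513/877).
Reduce the numerator: 1513 ≡ 636 (mod 877), so (1513/877) = (636/877).
Factor out 2: 636 = 2^2·159. Since 877 ≡ 5 (mod 8), (2/877) = -1, and (2/877)^2 = +1. Now have (159/877).
877 ≡ 1 (mod 4), so quadratic reciprocity gives (159/877) = (877/159). Reduce: 877 ≡ 82 (mod 159). Now have (82/159).
Factor out 2: 82 = 2·41. Since 159 ≡ 7 (mod 8), (2/159) = +1. Now have (41/159).
41 ≡ 1 (mod 4), so quadratic reciprocity gives (41/159) = (159/41). Reduce: 159 ≡ 36 (mod 41). Now have (36/41).
Factor out 2: 36 = 2^2·9. Since 41 ≡ 1 (mod 8), (2/41) = +1, and (2/41)^2 = +1. Now have (9/41).
9 ≡ 1 (mod 4), so quadratic reciprocity gives (9/41) = (41/9). Reduce: 41 ≡ 5 (mod 9). Now have (5/9).
5 ≡ 1 (mod 4), so quadratic reciprocity gives (5/9) = (9/5). Reduce: 9 ≡ 4 (mod 5). Now have (4/5).
Factor out 2: 4 = 2^2. Since 5 ≡ 5 (mod 8), (2/5) = -1, and (2/5)^2 = +1. Now have (1/5).
(1/5) = 1. Collecting the sign factors: 1.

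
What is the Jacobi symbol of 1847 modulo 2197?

2197 ≡ 1 (mod 4), so quadratic reciprocity gives (1847 / 2197) = (2197 / 1847). Reduce: 2197 ≡ 350 (mod 1847). Now have (350 / 1847).
Factor out 2: 350 = 2·175. Since 1847 ≡ 7 (mod 8), (2 / 1847) = +1. Now have (175 / 1847).
Both 175 ≡ 3 and 1847 ≡ 3 (mod 4), so reciprocity gives (175 / 1847) = -(1847 / 175). Reduce: 1847 ≡ 97 (mod 175). Now have -(97 / 175).
97 ≡ 1 (mod 4), so quadratic reciprocity gives (97 / 175) = (175 / 97). Reduce: 175 ≡ 78 (mod 97). Now have -(78 / 97).
Factor out 2: 78 = 2·39. Since 97 ≡ 1 (mod 8), (2 / 97) = +1. Now have -(39 / 97).
97 ≡ 1 (mod 4), so quadratic reciprocity gives (39 / 97) = (97 / 39). Reduce: 97 ≡ 19 (mod 39). Now have -(19 / 39).
Both 19 ≡ 3 and 39 ≡ 3 (mod 4), so reciprocity gives (19 / 39) = -(39 / 19). Reduce: 39 ≡ 1 (mod 19). Now have (1 / 19).
(1 / 19) = 1. Collecting the sign factors: 1.

1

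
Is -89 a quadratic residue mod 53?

yes

(-89/53)
  = (17/53)    [-89 ≡ 17 mod 53]
  = (53/17)    [QR: 17 ≡ 1 mod 4, sign kept]
  = (2/17)    [53 ≡ 2 mod 17]
  = (1/17)    [17 ≡ 1 mod 8 ⇒ (2/17) = +1]
  = 1    [(1/17) = 1]
(-89/53) = 1, and 53 is prime, so -89 is a quadratic residue mod 53.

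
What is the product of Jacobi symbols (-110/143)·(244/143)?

0

By multiplicativity, (-110·244/143) = (-110/143)·(244/143).
First factor (-110/143):
Reduce the numerator: -110 ≡ 33 (mod 143), so (-110/143) = (33/143).
33 ≡ 1 (mod 4), so quadratic reciprocity gives (33/143) = (143/33). Reduce: 143 ≡ 11 (mod 33). Now have (11/33).
33 ≡ 1 (mod 4), so quadratic reciprocity gives (11/33) = (33/11). Reduce: 33 ≡ 0 (mod 11). Now have (0/11).
The numerator is now 0 with denominator 11 > 1: the symbol is 0.
Second factor (244/143):
Reduce the numerator: 244 ≡ 101 (mod 143), so (244/143) = (101/143).
101 ≡ 1 (mod 4), so quadratic reciprocity gives (101/143) = (143/101). Reduce: 143 ≡ 42 (mod 101). Now have (42/101).
Factor out 2: 42 = 2·21. Since 101 ≡ 5 (mod 8), (2/101) = -1. Now have -(21/101).
21 ≡ 1 (mod 4), so quadratic reciprocity gives (21/101) = (101/21). Reduce: 101 ≡ 17 (mod 21). Now have -(17/21).
17 ≡ 1 (mod 4), so quadratic reciprocity gives (17/21) = (21/17). Reduce: 21 ≡ 4 (mod 17). Now have -(4/17).
Factor out 2: 4 = 2^2. Since 17 ≡ 1 (mod 8), (2/17) = +1, and (2/17)^2 = +1. Now have -(1/17).
(1/17) = 1. Collecting the sign factors: -1.
Product: (0)·(-1) = 0.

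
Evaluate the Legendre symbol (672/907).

Factor out 2: 672 = 2^5·21. Since 907 ≡ 3 (mod 8), (2/907) = -1, and (2/907)^5 = -1. Now have -(21/907).
21 ≡ 1 (mod 4), so quadratic reciprocity gives (21/907) = (907/21). Reduce: 907 ≡ 4 (mod 21). Now have -(4/21).
Factor out 2: 4 = 2^2. Since 21 ≡ 5 (mod 8), (2/21) = -1, and (2/21)^2 = +1. Now have -(1/21).
(1/21) = 1. Collecting the sign factors: -1.

-1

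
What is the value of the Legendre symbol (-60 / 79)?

1

(-60 / 79)
  = -(60 / 79)    [79 ≡ 3 mod 4 ⇒ (-1 / 79) = -1]
  = -(15 / 79)    [79 ≡ 7 mod 8 ⇒ (2 / 79)^2 = +1]
  = (79 / 15)    [QR: both ≡ 3 mod 4, sign flips]
  = (4 / 15)    [79 ≡ 4 mod 15]
  = (1 / 15)    [15 ≡ 7 mod 8 ⇒ (2 / 15)^2 = +1]
  = 1    [(1 / 15) = 1]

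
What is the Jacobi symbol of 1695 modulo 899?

Reduce the numerator: 1695 ≡ 796 (mod 899), so (1695/899) = (796/899).
Factor out 2: 796 = 2^2·199. Since 899 ≡ 3 (mod 8), (2/899) = -1, and (2/899)^2 = +1. Now have (199/899).
Both 199 ≡ 3 and 899 ≡ 3 (mod 4), so reciprocity gives (199/899) = -(899/199). Reduce: 899 ≡ 103 (mod 199). Now have -(103/199).
Both 103 ≡ 3 and 199 ≡ 3 (mod 4), so reciprocity gives (103/199) = -(199/103). Reduce: 199 ≡ 96 (mod 103). Now have (96/103).
Factor out 2: 96 = 2^5·3. Since 103 ≡ 7 (mod 8), (2/103) = +1, and (2/103)^5 = +1. Now have (3/103).
Both 3 ≡ 3 and 103 ≡ 3 (mod 4), so reciprocity gives (3/103) = -(103/3). Reduce: 103 ≡ 1 (mod 3). Now have -(1/3).
(1/3) = 1. Collecting the sign factors: -1.

-1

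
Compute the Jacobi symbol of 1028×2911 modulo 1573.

By multiplicativity, (1028·2911/1573) = (1028/1573)·(2911/1573).
First factor (1028/1573):
Factor out 2: 1028 = 2^2·257. Since 1573 ≡ 5 (mod 8), (2/1573) = -1, and (2/1573)^2 = +1. Now have (257/1573).
257 ≡ 1 (mod 4), so quadratic reciprocity gives (257/1573) = (1573/257). Reduce: 1573 ≡ 31 (mod 257). Now have (31/257).
257 ≡ 1 (mod 4), so quadratic reciprocity gives (31/257) = (257/31). Reduce: 257 ≡ 9 (mod 31). Now have (9/31).
9 ≡ 1 (mod 4), so quadratic reciprocity gives (9/31) = (31/9). Reduce: 31 ≡ 4 (mod 9). Now have (4/9).
Factor out 2: 4 = 2^2. Since 9 ≡ 1 (mod 8), (2/9) = +1, and (2/9)^2 = +1. Now have (1/9).
(1/9) = 1. Collecting the sign factors: 1.
Second factor (2911/1573):
Reduce the numerator: 2911 ≡ 1338 (mod 1573), so (2911/1573) = (1338/1573).
Factor out 2: 1338 = 2·669. Since 1573 ≡ 5 (mod 8), (2/1573) = -1. Now have -(669/1573).
669 ≡ 1 (mod 4), so quadratic reciprocity gives (669/1573) = (1573/669). Reduce: 1573 ≡ 235 (mod 669). Now have -(235/669).
669 ≡ 1 (mod 4), so quadratic reciprocity gives (235/669) = (669/235). Reduce: 669 ≡ 199 (mod 235). Now have -(199/235).
Both 199 ≡ 3 and 235 ≡ 3 (mod 4), so reciprocity gives (199/235) = -(235/199). Reduce: 235 ≡ 36 (mod 199). Now have (36/199).
Factor out 2: 36 = 2^2·9. Since 199 ≡ 7 (mod 8), (2/199) = +1, and (2/199)^2 = +1. Now have (9/199).
9 ≡ 1 (mod 4), so quadratic reciprocity gives (9/199) = (199/9). Reduce: 199 ≡ 1 (mod 9). Now have (1/9).
(1/9) = 1. Collecting the sign factors: 1.
Product: (1)·(1) = 1.

1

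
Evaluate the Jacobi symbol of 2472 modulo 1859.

-1

Reduce the numerator: 2472 ≡ 613 (mod 1859), so (2472 / 1859) = (613 / 1859).
613 ≡ 1 (mod 4), so quadratic reciprocity gives (613 / 1859) = (1859 / 613). Reduce: 1859 ≡ 20 (mod 613). Now have (20 / 613).
Factor out 2: 20 = 2^2·5. Since 613 ≡ 5 (mod 8), (2 / 613) = -1, and (2 / 613)^2 = +1. Now have (5 / 613).
5 ≡ 1 (mod 4), so quadratic reciprocity gives (5 / 613) = (613 / 5). Reduce: 613 ≡ 3 (mod 5). Now have (3 / 5).
5 ≡ 1 (mod 4), so quadratic reciprocity gives (3 / 5) = (5 / 3). Reduce: 5 ≡ 2 (mod 3). Now have (2 / 3).
Factor out 2: 2 = 2. Since 3 ≡ 3 (mod 8), (2 / 3) = -1. Now have -(1 / 3).
(1 / 3) = 1. Collecting the sign factors: -1.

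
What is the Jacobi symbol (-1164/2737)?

-1

Reduce the numerator: -1164 ≡ 1573 (mod 2737), so (-1164/2737) = (1573/2737).
1573 ≡ 1 (mod 4), so quadratic reciprocity gives (1573/2737) = (2737/1573). Reduce: 2737 ≡ 1164 (mod 1573). Now have (1164/1573).
Factor out 2: 1164 = 2^2·291. Since 1573 ≡ 5 (mod 8), (2/1573) = -1, and (2/1573)^2 = +1. Now have (291/1573).
1573 ≡ 1 (mod 4), so quadratic reciprocity gives (291/1573) = (1573/291). Reduce: 1573 ≡ 118 (mod 291). Now have (118/291).
Factor out 2: 118 = 2·59. Since 291 ≡ 3 (mod 8), (2/291) = -1. Now have -(59/291).
Both 59 ≡ 3 and 291 ≡ 3 (mod 4), so reciprocity gives (59/291) = -(291/59). Reduce: 291 ≡ 55 (mod 59). Now have (55/59).
Both 55 ≡ 3 and 59 ≡ 3 (mod 4), so reciprocity gives (55/59) = -(59/55). Reduce: 59 ≡ 4 (mod 55). Now have -(4/55).
Factor out 2: 4 = 2^2. Since 55 ≡ 7 (mod 8), (2/55) = +1, and (2/55)^2 = +1. Now have -(1/55).
(1/55) = 1. Collecting the sign factors: -1.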